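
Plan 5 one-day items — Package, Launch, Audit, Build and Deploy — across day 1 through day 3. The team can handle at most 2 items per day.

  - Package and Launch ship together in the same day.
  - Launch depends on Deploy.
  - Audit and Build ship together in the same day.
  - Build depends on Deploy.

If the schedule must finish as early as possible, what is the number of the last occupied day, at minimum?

The precedence chain requires at least 2 distinct days.
With at most 2 per day and 5 tasks, at least 3 days are needed.
3 works (last occupied day: day 3): for example Audit in day 3, Build in day 3, Launch in day 2, Deploy in day 1, Package in day 2.

3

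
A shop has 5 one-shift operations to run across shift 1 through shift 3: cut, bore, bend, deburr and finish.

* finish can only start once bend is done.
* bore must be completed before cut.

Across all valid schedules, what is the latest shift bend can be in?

shift 2

Downstream work caps bend at shift 2.
bend at shift 2 is achievable: bore in shift 1, bend in shift 2, deburr in shift 1, cut in shift 2, finish in shift 3.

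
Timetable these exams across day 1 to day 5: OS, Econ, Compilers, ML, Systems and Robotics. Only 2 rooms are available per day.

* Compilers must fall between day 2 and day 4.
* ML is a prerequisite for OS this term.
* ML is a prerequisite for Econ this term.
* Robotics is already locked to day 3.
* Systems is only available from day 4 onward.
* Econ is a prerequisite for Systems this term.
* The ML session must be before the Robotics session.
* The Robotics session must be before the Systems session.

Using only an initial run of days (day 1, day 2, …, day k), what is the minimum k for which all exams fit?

4 days

The precedence chain requires at least 3 distinct days.
With at most 2 per day and 6 exams, at least 3 days are needed.
Systems can't be placed before day 4, so the schedule must run through at least day 4.
4 works (last occupied day: day 4): for example Econ=day 2, Robotics=day 3, ML=day 1, Systems=day 4, OS=day 3, Compilers=day 2.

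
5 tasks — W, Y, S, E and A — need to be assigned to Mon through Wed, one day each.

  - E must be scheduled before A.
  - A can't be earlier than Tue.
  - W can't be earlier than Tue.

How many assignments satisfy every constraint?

54

Splitting on W: it can be Tue (27), Wed (27). Listing each branch's schedules as (Y, S, E, A):
W=Tue: (Mon,Mon,Mon,Tue) (Mon,Mon,Mon,Wed) (Mon,Mon,Tue,Wed) (Mon,Tue,Mon,Tue) (Mon,Tue,Mon,Wed) (Mon,Tue,Tue,Wed) (Mon,Wed,Mon,Tue) (Mon,Wed,Mon,Wed) (Mon,Wed,Tue,Wed) (Tue,Mon,Mon,Tue) (Tue,Mon,Mon,Wed) (Tue,Mon,Tue,Wed) (Tue,Tue,Mon,Tue) (Tue,Tue,Mon,Wed) (Tue,Tue,Tue,Wed) (Tue,Wed,Mon,Tue) (Tue,Wed,Mon,Wed) (Tue,Wed,Tue,Wed) (Wed,Mon,Mon,Tue) (Wed,Mon,Mon,Wed) (Wed,Mon,Tue,Wed) (Wed,Tue,Mon,Tue) (Wed,Tue,Mon,Wed) (Wed,Tue,Tue,Wed) (Wed,Wed,Mon,Tue) (Wed,Wed,Mon,Wed) (Wed,Wed,Tue,Wed) — 27.
W=Wed: (Mon,Mon,Mon,Tue) (Mon,Mon,Mon,Wed) (Mon,Mon,Tue,Wed) (Mon,Tue,Mon,Tue) (Mon,Tue,Mon,Wed) (Mon,Tue,Tue,Wed) (Mon,Wed,Mon,Tue) (Mon,Wed,Mon,Wed) (Mon,Wed,Tue,Wed) (Tue,Mon,Mon,Tue) (Tue,Mon,Mon,Wed) (Tue,Mon,Tue,Wed) (Tue,Tue,Mon,Tue) (Tue,Tue,Mon,Wed) (Tue,Tue,Tue,Wed) (Tue,Wed,Mon,Tue) (Tue,Wed,Mon,Wed) (Tue,Wed,Tue,Wed) (Wed,Mon,Mon,Tue) (Wed,Mon,Mon,Wed) (Wed,Mon,Tue,Wed) (Wed,Tue,Mon,Tue) (Wed,Tue,Mon,Wed) (Wed,Tue,Tue,Wed) (Wed,Wed,Mon,Tue) (Wed,Wed,Mon,Wed) (Wed,Wed,Tue,Wed) — 27.
Summing: 27 + 27 = 54.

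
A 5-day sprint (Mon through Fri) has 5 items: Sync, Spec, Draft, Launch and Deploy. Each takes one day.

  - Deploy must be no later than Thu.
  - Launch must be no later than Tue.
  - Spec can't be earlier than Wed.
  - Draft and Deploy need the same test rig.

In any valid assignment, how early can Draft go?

Draft at Mon is achievable: Deploy in Tue, Draft in Mon, Sync in Mon, Launch in Mon, Spec in Wed.

Mon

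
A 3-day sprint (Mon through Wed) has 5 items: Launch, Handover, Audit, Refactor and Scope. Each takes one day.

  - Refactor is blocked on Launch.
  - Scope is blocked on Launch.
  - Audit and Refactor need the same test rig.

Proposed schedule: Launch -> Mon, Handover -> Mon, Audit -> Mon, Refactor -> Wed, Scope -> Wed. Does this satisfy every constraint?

Valid

Audit and Refactor need the same test rig — holds.
Scope is blocked on Launch — holds.
Refactor is blocked on Launch — holds.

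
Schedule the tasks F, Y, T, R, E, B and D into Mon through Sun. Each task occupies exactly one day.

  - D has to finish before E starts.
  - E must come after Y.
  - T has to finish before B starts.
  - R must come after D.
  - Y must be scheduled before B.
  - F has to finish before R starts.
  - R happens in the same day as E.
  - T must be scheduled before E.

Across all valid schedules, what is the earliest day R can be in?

Precedence pushes R to at least Tue.
R at Tue is achievable: F -> Mon, E -> Tue, T -> Mon, D -> Mon, R -> Tue, B -> Tue, Y -> Mon.

Tue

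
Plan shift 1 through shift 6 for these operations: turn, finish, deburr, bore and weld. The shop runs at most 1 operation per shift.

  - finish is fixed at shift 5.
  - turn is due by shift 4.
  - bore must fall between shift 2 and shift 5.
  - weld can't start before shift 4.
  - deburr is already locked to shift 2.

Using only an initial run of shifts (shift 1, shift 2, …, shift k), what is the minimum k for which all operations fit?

With at most 1 per shift and 5 operations, at least 5 shifts are needed.
finish can't be placed before shift 5, so the schedule must run through at least shift 5.
5 works (last occupied shift: shift 5): for example finish in shift 5; turn in shift 1; weld in shift 4; bore in shift 3; deburr in shift 2.

5 shifts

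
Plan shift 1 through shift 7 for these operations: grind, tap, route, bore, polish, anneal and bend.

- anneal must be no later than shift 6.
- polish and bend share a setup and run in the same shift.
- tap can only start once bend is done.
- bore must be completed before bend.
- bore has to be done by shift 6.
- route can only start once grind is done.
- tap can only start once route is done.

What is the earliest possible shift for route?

shift 2

Precedence pushes route to at least shift 2; downstream work caps route at shift 6.
route at shift 2 is achievable: polish -> shift 2; bend -> shift 2; route -> shift 2; tap -> shift 3; grind -> shift 1; bore -> shift 1; anneal -> shift 1.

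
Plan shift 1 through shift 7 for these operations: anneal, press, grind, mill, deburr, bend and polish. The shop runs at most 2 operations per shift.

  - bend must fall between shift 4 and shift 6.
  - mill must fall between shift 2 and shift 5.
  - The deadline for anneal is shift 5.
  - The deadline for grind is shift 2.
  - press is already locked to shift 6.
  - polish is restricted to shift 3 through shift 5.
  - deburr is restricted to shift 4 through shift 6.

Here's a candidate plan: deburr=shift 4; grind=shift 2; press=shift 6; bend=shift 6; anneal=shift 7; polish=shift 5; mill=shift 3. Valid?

No. The deadline for anneal is shift 5 is not satisfied.

polish is restricted to shift 3 through shift 5 — holds.
mill must fall between shift 2 and shift 5 — holds.
press is already locked to shift 6 — holds.
The deadline for grind is shift 2 — holds.
deburr is restricted to shift 4 through shift 6 — holds.
bend must fall between shift 4 and shift 6 — holds.
The shop runs at most 2 operations per shift — holds.
The deadline for anneal is shift 5 — violated.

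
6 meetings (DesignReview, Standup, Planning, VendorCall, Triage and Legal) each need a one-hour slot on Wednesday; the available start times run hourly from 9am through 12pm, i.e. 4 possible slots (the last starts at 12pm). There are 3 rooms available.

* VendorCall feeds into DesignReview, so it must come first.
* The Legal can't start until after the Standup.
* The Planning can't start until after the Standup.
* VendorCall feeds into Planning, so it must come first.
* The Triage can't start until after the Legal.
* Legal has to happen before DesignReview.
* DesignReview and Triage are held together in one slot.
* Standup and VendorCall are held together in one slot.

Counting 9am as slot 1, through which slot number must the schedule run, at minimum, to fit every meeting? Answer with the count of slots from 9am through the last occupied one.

The precedence chain requires at least 3 distinct slots.
With at most 3 per slot and 6 meetings, at least 2 slots are needed.
3 works (last occupied slot: 11am): for example Standup=9am; Planning=10am; Triage=11am; Legal=10am; DesignReview=11am; VendorCall=9am.

3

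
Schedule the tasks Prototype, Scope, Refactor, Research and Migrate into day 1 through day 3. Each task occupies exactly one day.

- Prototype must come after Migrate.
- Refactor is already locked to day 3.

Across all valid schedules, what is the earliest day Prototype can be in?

Precedence pushes Prototype to at least day 2.
Prototype at day 2 is achievable: Scope=day 1; Refactor=day 3; Migrate=day 1; Research=day 1; Prototype=day 2.

day 2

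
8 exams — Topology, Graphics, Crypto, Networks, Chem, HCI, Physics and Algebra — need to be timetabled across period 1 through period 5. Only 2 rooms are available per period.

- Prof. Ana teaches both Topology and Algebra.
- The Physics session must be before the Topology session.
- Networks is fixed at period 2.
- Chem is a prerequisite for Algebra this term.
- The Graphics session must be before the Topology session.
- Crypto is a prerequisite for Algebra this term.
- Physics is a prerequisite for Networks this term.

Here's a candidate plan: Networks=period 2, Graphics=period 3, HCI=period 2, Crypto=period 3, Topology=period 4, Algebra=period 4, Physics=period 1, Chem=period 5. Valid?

No — it violates: Chem is a prerequisite for Algebra this term

Only 2 rooms are available per period — holds.
Chem is a prerequisite for Algebra this term — violated.
The Physics session must be before the Topology session — holds.
Crypto is a prerequisite for Algebra this term — holds.
The Graphics session must be before the Topology session — holds.
Physics is a prerequisite for Networks this term — holds.
Prof. Ana teaches both Topology and Algebra — violated.
Networks is fixed at period 2 — holds.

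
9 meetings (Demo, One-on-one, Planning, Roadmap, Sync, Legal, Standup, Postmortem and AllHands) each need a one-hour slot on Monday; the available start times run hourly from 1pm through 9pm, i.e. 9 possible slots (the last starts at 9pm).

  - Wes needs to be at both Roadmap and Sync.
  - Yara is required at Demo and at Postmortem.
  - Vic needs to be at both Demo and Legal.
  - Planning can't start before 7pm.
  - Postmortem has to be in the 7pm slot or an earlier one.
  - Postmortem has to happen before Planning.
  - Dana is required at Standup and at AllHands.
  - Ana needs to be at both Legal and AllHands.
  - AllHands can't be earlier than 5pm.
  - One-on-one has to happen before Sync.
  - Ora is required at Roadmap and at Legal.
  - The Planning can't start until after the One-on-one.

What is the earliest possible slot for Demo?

Demo at 1pm is achievable: Legal in 2pm; Postmortem in 2pm; AllHands in 5pm; Sync in 2pm; Planning in 7pm; Demo in 1pm; Roadmap in 1pm; Standup in 1pm; One-on-one in 1pm.

1pm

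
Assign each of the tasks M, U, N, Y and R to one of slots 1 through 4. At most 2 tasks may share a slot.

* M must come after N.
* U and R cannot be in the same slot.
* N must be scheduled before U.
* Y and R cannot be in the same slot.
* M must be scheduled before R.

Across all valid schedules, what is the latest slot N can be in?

Downstream work caps N at 2.
N at 2 is achievable: N -> 2, R -> 4, Y -> 1, U -> 3, M -> 3.

2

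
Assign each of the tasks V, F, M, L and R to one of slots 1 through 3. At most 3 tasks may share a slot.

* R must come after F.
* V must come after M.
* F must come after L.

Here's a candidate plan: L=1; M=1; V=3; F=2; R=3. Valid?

F must come after L — holds.
R must come after F — holds.
At most 3 tasks may share a slot — holds.
V must come after M — holds.

Valid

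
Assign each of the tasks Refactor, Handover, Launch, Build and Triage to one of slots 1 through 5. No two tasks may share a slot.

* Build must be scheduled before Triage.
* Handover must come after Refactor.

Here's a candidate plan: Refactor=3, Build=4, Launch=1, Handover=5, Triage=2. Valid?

No two tasks may share a slot — holds.
Build must be scheduled before Triage — violated.
Handover must come after Refactor — holds.

No — it violates: Build must be scheduled before Triage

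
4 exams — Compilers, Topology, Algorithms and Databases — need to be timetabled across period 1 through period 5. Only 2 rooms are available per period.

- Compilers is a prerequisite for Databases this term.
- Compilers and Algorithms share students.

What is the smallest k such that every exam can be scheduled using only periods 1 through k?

The precedence chain requires at least 2 distinct periods.
With at most 2 per period and 4 exams, at least 2 periods are needed.
2 works (last occupied period: period 2): for example Algorithms=period 2; Databases=period 2; Topology=period 1; Compilers=period 1.

2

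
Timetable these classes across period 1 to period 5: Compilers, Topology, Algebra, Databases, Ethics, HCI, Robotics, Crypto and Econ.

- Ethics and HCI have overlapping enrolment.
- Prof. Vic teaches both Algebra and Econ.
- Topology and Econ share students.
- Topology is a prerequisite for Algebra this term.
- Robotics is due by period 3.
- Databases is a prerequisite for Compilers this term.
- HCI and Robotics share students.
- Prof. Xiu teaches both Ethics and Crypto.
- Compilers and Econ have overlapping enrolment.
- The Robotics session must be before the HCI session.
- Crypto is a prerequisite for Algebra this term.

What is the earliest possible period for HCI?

period 2

Precedence pushes HCI to at least period 2.
HCI at period 2 is achievable: Databases -> period 1; Robotics -> period 1; Algebra -> period 2; Topology -> period 1; Crypto -> period 1; HCI -> period 2; Econ -> period 3; Compilers -> period 2; Ethics -> period 3.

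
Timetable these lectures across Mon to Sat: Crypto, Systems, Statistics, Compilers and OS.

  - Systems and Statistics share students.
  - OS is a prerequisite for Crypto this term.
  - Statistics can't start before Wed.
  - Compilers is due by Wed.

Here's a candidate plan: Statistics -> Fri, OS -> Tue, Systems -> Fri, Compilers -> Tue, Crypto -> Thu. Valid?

Statistics can't start before Wed — holds.
Compilers is due by Wed — holds.
Systems and Statistics share students — violated.
OS is a prerequisite for Crypto this term — holds.

No. Systems and Statistics share students is not satisfied.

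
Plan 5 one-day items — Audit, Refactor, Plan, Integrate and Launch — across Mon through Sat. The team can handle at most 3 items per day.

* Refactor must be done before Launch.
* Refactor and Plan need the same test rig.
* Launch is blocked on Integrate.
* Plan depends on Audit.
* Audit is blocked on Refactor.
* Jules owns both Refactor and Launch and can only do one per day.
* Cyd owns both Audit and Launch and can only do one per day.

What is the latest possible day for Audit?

Precedence pushes Audit to at least Tue; downstream work caps Audit at Fri.
Audit at Fri is achievable: Launch -> Tue; Plan -> Sat; Audit -> Fri; Integrate -> Mon; Refactor -> Mon.

Fri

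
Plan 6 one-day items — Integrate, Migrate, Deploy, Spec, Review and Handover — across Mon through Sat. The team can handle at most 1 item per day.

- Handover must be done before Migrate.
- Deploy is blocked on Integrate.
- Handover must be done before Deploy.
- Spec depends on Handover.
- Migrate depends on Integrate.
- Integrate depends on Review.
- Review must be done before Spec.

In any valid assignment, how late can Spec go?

Precedence pushes Spec to at least Tue.
Spec at Sat is achievable: Review in Mon; Spec in Sat; Deploy in Fri; Migrate in Thu; Integrate in Tue; Handover in Wed.

Sat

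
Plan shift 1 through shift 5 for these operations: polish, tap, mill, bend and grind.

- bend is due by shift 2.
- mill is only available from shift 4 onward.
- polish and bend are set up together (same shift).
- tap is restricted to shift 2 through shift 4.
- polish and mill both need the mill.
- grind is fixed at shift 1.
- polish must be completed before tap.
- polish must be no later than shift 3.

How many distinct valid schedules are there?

10

Splitting on polish: it can be shift 1 (6), shift 2 (4). Listing each branch's schedules as (tap, mill, bend, grind) by shift number:
polish=shift 1: (2,4,1,1) (2,5,1,1) (3,4,1,1) (3,5,1,1) (4,4,1,1) (4,5,1,1) — 6.
polish=shift 2: (3,4,2,1) (3,5,2,1) (4,4,2,1) (4,5,2,1) — 4.
Summing: 6 + 4 = 10.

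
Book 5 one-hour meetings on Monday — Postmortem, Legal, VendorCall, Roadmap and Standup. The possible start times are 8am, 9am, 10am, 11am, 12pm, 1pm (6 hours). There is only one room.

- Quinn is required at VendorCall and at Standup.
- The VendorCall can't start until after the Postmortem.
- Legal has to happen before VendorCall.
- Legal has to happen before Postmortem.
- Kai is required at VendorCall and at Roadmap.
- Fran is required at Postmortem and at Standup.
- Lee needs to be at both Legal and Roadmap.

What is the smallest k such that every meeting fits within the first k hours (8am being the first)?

5 hours

The precedence chain requires at least 3 distinct hours.
With at most 1 per hour and 5 meetings, at least 5 hours are needed.
5 works (last occupied hour: 12pm): for example Postmortem -> 9am, Roadmap -> 11am, Standup -> 12pm, VendorCall -> 10am, Legal -> 8am.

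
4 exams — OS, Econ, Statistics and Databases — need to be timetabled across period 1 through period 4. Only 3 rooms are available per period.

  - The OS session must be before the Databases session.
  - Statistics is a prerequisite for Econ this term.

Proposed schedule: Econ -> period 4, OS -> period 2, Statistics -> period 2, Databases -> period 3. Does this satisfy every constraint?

Valid

The OS session must be before the Databases session — holds.
Only 3 rooms are available per period — holds.
Statistics is a prerequisite for Econ this term — holds.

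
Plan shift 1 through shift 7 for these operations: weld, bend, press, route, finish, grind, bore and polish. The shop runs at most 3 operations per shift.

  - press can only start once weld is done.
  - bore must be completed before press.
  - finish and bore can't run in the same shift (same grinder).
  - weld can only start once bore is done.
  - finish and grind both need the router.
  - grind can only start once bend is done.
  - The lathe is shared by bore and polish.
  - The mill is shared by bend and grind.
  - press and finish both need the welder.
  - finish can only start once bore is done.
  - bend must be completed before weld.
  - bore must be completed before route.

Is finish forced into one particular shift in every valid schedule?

finish can be shift 2 (e.g. bend -> shift 1; grind -> shift 3; route -> shift 2; bore -> shift 1; weld -> shift 2; press -> shift 3; finish -> shift 2; polish -> shift 3) or shift 3 (e.g. bend in shift 1, finish in shift 3, weld in shift 2, bore in shift 1, polish in shift 3, press in shift 4, route in shift 2, grind in shift 2).

No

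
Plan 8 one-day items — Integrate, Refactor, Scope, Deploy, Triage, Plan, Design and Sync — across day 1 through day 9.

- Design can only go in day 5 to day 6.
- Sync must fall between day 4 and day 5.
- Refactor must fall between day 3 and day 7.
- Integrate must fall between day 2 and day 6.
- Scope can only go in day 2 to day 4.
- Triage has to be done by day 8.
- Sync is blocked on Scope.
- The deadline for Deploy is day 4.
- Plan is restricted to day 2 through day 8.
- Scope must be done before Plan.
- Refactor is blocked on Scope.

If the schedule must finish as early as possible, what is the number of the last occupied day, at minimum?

The precedence chain requires at least 2 distinct days.
Design can't be placed before day 5, so the schedule must run through at least day 5.
5 works (last occupied day: day 5): for example Scope in day 2, Sync in day 4, Triage in day 1, Plan in day 3, Refactor in day 3, Deploy in day 1, Integrate in day 2, Design in day 5.

day 5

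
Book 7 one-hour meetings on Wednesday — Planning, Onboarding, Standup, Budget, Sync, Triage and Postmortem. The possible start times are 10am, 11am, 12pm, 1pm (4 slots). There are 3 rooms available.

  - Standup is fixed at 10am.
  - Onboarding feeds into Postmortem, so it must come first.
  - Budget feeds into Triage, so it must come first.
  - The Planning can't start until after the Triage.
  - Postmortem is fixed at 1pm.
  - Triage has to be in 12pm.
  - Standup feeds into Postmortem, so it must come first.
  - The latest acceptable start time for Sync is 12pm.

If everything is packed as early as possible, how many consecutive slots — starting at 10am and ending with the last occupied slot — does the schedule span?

4 slots

The precedence chain requires at least 3 distinct slots.
With at most 3 per slot and 7 meetings, at least 3 slots are needed.
Postmortem can't be placed before 1pm — that is slot 4 counting from 10am — so the schedule must run through at least 4 slots.
4 works (last occupied slot: 1pm): for example Triage=12pm, Sync=10am, Planning=1pm, Onboarding=10am, Budget=11am, Postmortem=1pm, Standup=10am.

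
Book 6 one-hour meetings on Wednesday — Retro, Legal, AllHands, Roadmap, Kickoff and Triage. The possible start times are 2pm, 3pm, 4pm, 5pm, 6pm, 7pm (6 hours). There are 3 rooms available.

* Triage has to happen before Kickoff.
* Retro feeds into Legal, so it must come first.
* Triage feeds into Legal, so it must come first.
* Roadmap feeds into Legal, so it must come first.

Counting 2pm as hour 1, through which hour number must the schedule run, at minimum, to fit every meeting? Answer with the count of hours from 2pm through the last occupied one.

The precedence chain requires at least 2 distinct hours.
With at most 3 per hour and 6 meetings, at least 2 hours are needed.
2 works (last occupied hour: 3pm): for example AllHands -> 3pm, Triage -> 2pm, Roadmap -> 2pm, Retro -> 2pm, Legal -> 3pm, Kickoff -> 3pm.

2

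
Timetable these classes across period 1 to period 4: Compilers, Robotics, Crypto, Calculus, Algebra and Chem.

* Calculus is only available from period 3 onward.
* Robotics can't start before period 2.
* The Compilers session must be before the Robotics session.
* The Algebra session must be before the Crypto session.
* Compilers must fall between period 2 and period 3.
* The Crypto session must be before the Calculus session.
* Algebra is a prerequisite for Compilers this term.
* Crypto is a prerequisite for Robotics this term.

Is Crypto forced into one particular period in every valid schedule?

Crypto can be period 2 (e.g. Chem=period 1, Robotics=period 3, Crypto=period 2, Algebra=period 1, Compilers=period 2, Calculus=period 3) or period 3 (e.g. Algebra in period 1; Calculus in period 4; Chem in period 1; Crypto in period 3; Compilers in period 2; Robotics in period 4).

No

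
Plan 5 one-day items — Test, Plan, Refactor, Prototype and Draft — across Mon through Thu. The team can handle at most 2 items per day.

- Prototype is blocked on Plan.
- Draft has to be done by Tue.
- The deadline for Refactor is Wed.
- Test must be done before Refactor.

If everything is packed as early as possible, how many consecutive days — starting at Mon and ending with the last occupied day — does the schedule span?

3 days

The precedence chain requires at least 2 distinct days.
With at most 2 per day and 5 tasks, at least 3 days are needed.
3 works (last occupied day: Wed): for example Refactor=Tue, Plan=Tue, Test=Mon, Draft=Mon, Prototype=Wed.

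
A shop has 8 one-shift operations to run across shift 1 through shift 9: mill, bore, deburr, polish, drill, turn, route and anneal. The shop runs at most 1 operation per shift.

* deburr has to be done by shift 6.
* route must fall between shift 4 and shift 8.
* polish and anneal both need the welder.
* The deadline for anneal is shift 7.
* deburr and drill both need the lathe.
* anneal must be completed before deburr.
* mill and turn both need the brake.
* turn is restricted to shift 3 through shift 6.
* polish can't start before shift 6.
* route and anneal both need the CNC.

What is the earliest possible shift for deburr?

shift 2

Precedence pushes deburr to at least shift 2; deburr's own window allows nothing later than shift 6.
deburr at shift 2 is achievable: route in shift 4, anneal in shift 1, turn in shift 3, deburr in shift 2, mill in shift 5, drill in shift 8, polish in shift 6, bore in shift 7.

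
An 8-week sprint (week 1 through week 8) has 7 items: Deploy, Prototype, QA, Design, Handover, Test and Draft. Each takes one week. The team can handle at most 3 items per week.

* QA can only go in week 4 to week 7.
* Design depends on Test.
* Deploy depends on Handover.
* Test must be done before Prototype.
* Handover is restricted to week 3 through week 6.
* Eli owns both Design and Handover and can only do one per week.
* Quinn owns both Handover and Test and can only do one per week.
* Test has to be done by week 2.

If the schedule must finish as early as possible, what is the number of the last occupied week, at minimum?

The precedence chain requires at least 2 distinct weeks.
With at most 3 per week and 7 work items, at least 3 weeks are needed.
QA can't be placed before week 4, so the schedule must run through at least week 4.
4 works (last occupied week: week 4): for example QA -> week 4, Design -> week 2, Test -> week 1, Prototype -> week 2, Draft -> week 1, Deploy -> week 4, Handover -> week 3.

4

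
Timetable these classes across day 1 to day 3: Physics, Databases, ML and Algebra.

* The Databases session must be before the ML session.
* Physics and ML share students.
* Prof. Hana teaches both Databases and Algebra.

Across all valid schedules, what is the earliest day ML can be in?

day 2

Precedence pushes ML to at least day 2.
ML at day 2 is achievable: Algebra=day 2; ML=day 2; Databases=day 1; Physics=day 1.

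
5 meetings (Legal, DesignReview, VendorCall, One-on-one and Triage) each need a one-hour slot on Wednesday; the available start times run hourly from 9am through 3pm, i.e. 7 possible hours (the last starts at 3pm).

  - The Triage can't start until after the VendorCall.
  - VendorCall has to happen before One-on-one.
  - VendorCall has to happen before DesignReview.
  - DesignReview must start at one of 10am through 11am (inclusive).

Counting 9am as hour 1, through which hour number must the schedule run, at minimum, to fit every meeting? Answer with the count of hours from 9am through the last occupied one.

2

The precedence chain requires at least 2 distinct hours.
2 works (last occupied hour: 10am): for example One-on-one -> 10am; DesignReview -> 10am; Legal -> 9am; Triage -> 10am; VendorCall -> 9am.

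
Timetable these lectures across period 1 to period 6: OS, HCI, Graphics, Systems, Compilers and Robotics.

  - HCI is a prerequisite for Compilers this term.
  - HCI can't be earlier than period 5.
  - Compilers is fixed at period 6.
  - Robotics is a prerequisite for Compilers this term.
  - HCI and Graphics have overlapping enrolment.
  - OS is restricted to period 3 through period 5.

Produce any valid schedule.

Compilers in period 6, HCI in period 5, Graphics in period 1, Systems in period 1, OS in period 3, Robotics in period 1

Checking: Robotics(period 1) before Compilers(period 6); HCI(period 5) before Compilers(period 6); HCI(period 5) != Graphics(period 1); OS=period 3 in [period 3,period 5]; HCI=period 5 in [period 5,period 6]; Compilers=period 6 in [period 6,period 6].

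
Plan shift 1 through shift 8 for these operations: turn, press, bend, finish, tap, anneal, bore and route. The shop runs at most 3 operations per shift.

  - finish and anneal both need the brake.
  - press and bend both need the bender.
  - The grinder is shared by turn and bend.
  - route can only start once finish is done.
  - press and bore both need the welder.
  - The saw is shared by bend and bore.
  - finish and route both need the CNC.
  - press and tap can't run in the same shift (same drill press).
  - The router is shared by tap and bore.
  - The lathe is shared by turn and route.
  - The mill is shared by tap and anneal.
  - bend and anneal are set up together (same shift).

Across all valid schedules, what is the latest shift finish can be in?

shift 7

Downstream work caps finish at shift 7.
finish at shift 7 is achievable: press -> shift 1; bend -> shift 2; tap -> shift 3; anneal -> shift 2; bore -> shift 4; finish -> shift 7; route -> shift 8; turn -> shift 1.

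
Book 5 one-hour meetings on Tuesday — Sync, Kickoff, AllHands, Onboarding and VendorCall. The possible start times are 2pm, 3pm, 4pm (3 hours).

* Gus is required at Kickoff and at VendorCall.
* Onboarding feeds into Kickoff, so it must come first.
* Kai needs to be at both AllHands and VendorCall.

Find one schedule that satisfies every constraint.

VendorCall=4pm; Sync=2pm; Kickoff=3pm; AllHands=2pm; Onboarding=2pm

Checking: Onboarding(2pm) before Kickoff(3pm); AllHands(2pm) != VendorCall(4pm); Kickoff(3pm) != VendorCall(4pm).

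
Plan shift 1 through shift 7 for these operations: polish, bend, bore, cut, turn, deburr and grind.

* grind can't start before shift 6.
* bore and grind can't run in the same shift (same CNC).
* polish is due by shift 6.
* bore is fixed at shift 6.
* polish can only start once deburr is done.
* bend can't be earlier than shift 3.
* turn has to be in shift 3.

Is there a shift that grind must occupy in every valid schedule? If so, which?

grind's window is shift 6–shift 7.
bore is fixed at shift 6, and grind can't share a shift with bore.
So grind must be shift 7.

shift 7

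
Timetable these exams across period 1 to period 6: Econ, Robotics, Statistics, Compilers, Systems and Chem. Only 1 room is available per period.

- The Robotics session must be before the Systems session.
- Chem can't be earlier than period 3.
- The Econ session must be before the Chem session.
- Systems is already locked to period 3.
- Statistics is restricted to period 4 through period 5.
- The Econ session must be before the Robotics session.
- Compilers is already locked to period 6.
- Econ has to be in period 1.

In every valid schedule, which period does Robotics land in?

Econ is fixed at period 1 and must come before Robotics, so Robotics is at least period 2.
Systems is fixed at period 3 and must come after Robotics, so Robotics is at most period 2.
So Robotics must be period 2.

period 2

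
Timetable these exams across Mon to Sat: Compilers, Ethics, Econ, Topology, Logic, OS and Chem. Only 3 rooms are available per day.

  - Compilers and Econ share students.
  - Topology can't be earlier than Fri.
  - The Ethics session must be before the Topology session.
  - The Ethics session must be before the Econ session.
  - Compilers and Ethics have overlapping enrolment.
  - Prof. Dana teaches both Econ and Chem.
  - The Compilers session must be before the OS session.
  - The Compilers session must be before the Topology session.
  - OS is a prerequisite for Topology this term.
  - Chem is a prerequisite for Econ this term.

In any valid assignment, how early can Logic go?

Mon

Logic at Mon is achievable: Compilers=Mon; OS=Tue; Econ=Wed; Ethics=Tue; Topology=Fri; Logic=Mon; Chem=Mon.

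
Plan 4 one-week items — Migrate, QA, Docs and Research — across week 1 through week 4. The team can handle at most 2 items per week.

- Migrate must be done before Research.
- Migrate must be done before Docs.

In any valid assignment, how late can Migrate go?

Downstream work caps Migrate at week 3.
Migrate at week 3 is achievable: Migrate=week 3, QA=week 1, Research=week 4, Docs=week 4.

week 3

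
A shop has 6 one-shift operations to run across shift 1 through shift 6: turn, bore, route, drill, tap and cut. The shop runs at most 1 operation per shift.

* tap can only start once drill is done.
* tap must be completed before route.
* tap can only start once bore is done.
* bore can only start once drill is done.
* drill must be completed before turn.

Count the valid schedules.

Splitting on turn: it can be shift 2 (4), shift 3 (5), shift 4 (5), shift 5 (5), shift 6 (5). Listing each branch's schedules as (bore, route, drill, tap, cut) by shift number:
turn=shift 2: (3,5,1,4,6) (3,6,1,4,5) (3,6,1,5,4) (4,6,1,5,3) — 4.
turn=shift 3: (2,5,1,4,6) (2,6,1,4,5) (2,6,1,5,4) (4,6,1,5,2) (4,6,2,5,1) — 5.
turn=shift 4: (2,5,1,3,6) (2,6,1,3,5) (2,6,1,5,3) (3,6,1,5,2) (3,6,2,5,1) — 5.
turn=shift 5: (2,4,1,3,6) (2,6,1,3,4) (2,6,1,4,3) (3,6,1,4,2) (3,6,2,4,1) — 5.
turn=shift 6: (2,4,1,3,5) (2,5,1,3,4) (2,5,1,4,3) (3,5,1,4,2) (3,5,2,4,1) — 5.
Summing: 4 + 5 + 5 + 5 + 5 = 24.

24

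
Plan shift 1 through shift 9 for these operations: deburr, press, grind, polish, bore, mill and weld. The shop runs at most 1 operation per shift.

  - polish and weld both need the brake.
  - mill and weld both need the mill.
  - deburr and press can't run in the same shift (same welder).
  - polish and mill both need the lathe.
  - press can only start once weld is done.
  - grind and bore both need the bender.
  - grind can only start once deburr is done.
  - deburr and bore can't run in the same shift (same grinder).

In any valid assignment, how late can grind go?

Precedence pushes grind to at least shift 2.
grind at shift 9 is achievable: grind=shift 9, press=shift 3, mill=shift 6, bore=shift 5, weld=shift 2, deburr=shift 1, polish=shift 4.

shift 9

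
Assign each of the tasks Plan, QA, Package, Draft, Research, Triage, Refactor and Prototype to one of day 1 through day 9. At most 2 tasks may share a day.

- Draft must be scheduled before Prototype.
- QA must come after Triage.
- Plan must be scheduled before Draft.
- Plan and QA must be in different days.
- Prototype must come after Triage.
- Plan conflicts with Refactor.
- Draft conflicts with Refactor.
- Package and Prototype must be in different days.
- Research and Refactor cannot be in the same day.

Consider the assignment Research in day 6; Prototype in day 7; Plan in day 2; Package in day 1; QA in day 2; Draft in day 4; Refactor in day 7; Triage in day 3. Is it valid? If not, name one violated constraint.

Invalid. Plan and QA must be in different days.

Research and Refactor cannot be in the same day — holds.
Plan and QA must be in different days — violated.
Draft must be scheduled before Prototype — holds.
Package and Prototype must be in different days — holds.
Plan conflicts with Refactor — holds.
Draft conflicts with Refactor — holds.
QA must come after Triage — violated.
Prototype must come after Triage — holds.
At most 2 tasks may share a day — holds.
Plan must be scheduled before Draft — holds.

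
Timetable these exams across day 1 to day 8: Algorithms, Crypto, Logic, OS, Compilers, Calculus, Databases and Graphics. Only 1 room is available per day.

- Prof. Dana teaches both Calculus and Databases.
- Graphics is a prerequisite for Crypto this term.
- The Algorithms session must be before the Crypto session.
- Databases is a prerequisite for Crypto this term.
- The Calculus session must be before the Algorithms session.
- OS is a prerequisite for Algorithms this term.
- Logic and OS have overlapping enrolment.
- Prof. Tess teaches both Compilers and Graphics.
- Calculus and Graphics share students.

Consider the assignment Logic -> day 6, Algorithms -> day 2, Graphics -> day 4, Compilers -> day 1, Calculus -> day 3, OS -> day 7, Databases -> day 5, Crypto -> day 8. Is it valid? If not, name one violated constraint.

The Algorithms session must be before the Crypto session — holds.
Calculus and Graphics share students — holds.
Logic and OS have overlapping enrolment — holds.
Only 1 room is available per day — holds.
The Calculus session must be before the Algorithms session — violated.
Graphics is a prerequisite for Crypto this term — holds.
Prof. Dana teaches both Calculus and Databases — holds.
Databases is a prerequisite for Crypto this term — holds.
OS is a prerequisite for Algorithms this term — violated.
Prof. Tess teaches both Compilers and Graphics — holds.

Invalid. OS is a prerequisite for Algorithms this term.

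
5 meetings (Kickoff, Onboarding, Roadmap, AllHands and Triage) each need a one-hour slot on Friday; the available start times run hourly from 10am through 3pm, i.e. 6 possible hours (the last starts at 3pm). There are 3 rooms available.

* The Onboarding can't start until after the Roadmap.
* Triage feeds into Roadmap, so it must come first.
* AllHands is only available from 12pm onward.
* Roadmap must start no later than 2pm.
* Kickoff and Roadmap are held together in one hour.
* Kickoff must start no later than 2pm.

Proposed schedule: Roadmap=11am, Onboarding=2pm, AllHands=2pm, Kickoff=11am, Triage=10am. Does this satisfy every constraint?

Valid

Roadmap must start no later than 2pm — holds.
AllHands is only available from 12pm onward — holds.
Triage feeds into Roadmap, so it must come first — holds.
Kickoff must start no later than 2pm — holds.
Kickoff and Roadmap are held together in one hour — holds.
There are 3 rooms available — holds.
The Onboarding can't start until after the Roadmap — holds.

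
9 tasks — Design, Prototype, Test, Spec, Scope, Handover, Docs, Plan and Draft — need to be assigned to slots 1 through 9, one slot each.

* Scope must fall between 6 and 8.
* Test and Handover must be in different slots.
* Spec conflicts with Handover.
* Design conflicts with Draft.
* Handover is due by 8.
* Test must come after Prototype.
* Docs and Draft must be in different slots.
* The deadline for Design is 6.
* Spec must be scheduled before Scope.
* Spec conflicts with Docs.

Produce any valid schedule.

Docs -> 1, Design -> 1, Spec -> 2, Draft -> 2, Handover -> 1, Scope -> 6, Test -> 2, Prototype -> 1, Plan -> 1

Checking: Spec(2) before Scope(6); Prototype(1) before Test(2); Docs(1) != Draft(2); Design(1) != Draft(2); Spec(2) != Docs(1); Spec(2) != Handover(1); Test(2) != Handover(1); Handover=1 in [1,8]; Scope=6 in [6,8]; Design=1 in [1,6].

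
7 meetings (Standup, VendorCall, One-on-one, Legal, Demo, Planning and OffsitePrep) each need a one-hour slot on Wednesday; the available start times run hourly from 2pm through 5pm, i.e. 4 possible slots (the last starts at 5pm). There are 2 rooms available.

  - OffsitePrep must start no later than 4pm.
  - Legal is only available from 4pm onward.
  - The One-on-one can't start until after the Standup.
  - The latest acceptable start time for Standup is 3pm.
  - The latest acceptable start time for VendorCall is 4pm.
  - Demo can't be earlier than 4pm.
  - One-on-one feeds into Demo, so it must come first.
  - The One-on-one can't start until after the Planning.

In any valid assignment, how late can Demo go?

5pm

Demo is available from 4pm.
Demo at 5pm is achievable: Planning=3pm, VendorCall=2pm, OffsitePrep=3pm, Standup=2pm, Demo=5pm, Legal=4pm, One-on-one=4pm.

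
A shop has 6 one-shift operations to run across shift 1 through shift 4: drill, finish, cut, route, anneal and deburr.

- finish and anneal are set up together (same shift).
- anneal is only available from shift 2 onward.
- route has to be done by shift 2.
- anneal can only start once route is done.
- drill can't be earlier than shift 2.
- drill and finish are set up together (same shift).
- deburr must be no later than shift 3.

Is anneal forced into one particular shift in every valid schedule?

anneal can be shift 2 (e.g. finish in shift 2; route in shift 1; cut in shift 1; drill in shift 2; deburr in shift 1; anneal in shift 2) or shift 3 (e.g. finish=shift 3; route=shift 1; drill=shift 3; deburr=shift 1; anneal=shift 3; cut=shift 1).

No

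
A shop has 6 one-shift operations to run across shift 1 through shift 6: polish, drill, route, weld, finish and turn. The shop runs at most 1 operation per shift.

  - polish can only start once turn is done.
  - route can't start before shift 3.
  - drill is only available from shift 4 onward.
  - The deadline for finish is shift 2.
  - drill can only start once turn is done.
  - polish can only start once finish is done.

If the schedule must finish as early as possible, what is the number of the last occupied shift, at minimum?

The precedence chain requires at least 2 distinct shifts.
With at most 1 per shift and 6 operations, at least 6 shifts are needed.
drill can't be placed before shift 4, so the schedule must run through at least shift 4.
6 works (last occupied shift: shift 6): for example weld=shift 6, turn=shift 2, polish=shift 5, finish=shift 1, route=shift 3, drill=shift 4.

6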